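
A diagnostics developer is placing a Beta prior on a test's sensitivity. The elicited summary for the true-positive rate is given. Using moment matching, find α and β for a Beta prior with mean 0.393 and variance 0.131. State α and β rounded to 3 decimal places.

By moment matching, α+β = μ(1−μ)/σ² − 1 = (0.393·0.607)/0.131 − 1 = 1.8210 − 1 = 0.8210.
Since α/(α+β) = μ, α = 0.393·0.8210 = 0.323 and β = 0.607·0.8210 = 0.498.

α = 0.323, β = 0.498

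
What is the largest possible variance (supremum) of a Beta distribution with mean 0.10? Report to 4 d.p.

0.0900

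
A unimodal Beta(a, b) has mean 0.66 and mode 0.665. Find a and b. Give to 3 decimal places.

a = 43.560, b = 22.440

With s = a+b: μ = a/s and mode = (a−1)/(s−2). Eliminating a = μs,
μs − 1 = m(s−2) ⇒ s(μ−m) = 1−2m ⇒ s = -0.330/-0.005 = 66.0000.
So a = μs = 43.560, b = (1−μ)s = 22.440.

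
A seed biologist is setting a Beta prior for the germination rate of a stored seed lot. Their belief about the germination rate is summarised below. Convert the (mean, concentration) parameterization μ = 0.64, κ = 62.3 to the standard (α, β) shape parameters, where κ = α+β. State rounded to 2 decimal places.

α = 39.87, β = 22.43

Split κ in proportion μ : (1−μ): α = 0.64·62.3 = 39.87, β = 62.3 − 39.87 = 22.43.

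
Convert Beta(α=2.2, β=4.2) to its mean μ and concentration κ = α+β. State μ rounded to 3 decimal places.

κ = α+β = 2.2+4.2 = 6.4; μ = α/κ = 2.2/6.4 = 0.344.

μ = 0.344, κ = 6.4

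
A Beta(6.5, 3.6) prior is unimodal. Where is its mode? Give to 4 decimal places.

0.6790

The density x^(α−1)(1−x)^(β−1) is maximised at (α−1)/(α+β−2) = 5.5/8.1 = 0.6790.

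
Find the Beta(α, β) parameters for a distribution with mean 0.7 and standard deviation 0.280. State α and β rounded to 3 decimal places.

α = 1.175, β = 0.504

σ² = 0.280² = 0.078400.
With s = α+β, Var = μ(1−μ)/(s+1), so s+1 = (0.7×0.3)/0.078400 = 2.6786 and s = 1.6786.
α = μs = 1.175, β = (1−μ)s = 0.504.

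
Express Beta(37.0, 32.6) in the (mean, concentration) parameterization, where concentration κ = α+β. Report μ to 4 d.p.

κ = α+β = 37.0+32.6 = 69.6; μ = α/κ = 37.0/69.6 = 0.5316.

μ = 0.5316, κ = 69.6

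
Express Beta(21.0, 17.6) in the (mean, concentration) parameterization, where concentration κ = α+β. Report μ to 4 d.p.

κ = α+β = 21.0+17.6 = 38.6; μ = α/κ = 21.0/38.6 = 0.5440.

μ = 0.5440, κ = 38.6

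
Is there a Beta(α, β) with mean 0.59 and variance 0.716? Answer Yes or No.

For any Beta, Var(X) < E[X]·(1−E[X]).
Here μ(1−μ) = 0.59×0.41 = 0.2419, and 0.716 ≥ 0.2419.

No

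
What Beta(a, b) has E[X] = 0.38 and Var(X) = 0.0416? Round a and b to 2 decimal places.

a = 1.77, b = 2.89

Write ν = a+b; then a = μν and Var = μ(1−μ)/(ν+1).
ν = μ(1−μ)/Var − 1 = 0.2356/0.0416 − 1 = 4.6635.
a = 0.38·4.6635 = 1.77, b = 0.62·4.6635 = 2.89.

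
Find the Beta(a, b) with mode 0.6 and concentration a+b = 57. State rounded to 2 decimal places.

For a,b>1 the mode is (a−1)/(a+b−2), so a = mode·(κ−2)+1 = 0.6×55+1 = 34.00.
And b = (1−mode)·(κ−2)+1 = 0.4×55+1 = 23.00.

a = 34.00, b = 23.00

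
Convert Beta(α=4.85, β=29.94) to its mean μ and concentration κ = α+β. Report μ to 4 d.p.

μ = 0.1394, κ = 34.79

κ = α+β = 4.85+29.94 = 34.79; μ = α/κ = 4.85/34.79 = 0.1394.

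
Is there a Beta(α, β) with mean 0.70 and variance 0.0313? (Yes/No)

The Beta variance bound is σ² < μ(1−μ).
Here μ(1−μ) = 0.70×0.30 = 0.2100, and 0.0313 < 0.2100.

Yes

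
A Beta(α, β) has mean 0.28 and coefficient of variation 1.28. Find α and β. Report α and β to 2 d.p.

σ = CV·μ = 1.28×0.28 = 0.35840, so σ² = 0.128451.
s+1 = μ(1−μ)/σ² = 0.2016/0.128451 = 1.5695, so s = α+β = 0.5695.
α = μs = 0.16, β = (1−μ)s = 0.41.

α = 0.16, β = 0.41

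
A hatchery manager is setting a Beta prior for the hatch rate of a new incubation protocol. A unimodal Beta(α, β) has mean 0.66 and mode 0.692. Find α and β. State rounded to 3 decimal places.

α = 7.920, β = 4.080

Let s = α+β. Mean gives α = μs = 0.66s; mode gives (α−1)/(s−2) = 0.692.
Substituting: 0.66s − 1 = 0.692(s−2) = 0.692s − 1.384, so -0.032s = -0.384 and s = 12.0000.
Then α = 0.66×12.0000 = 7.920 and β = s−α = 4.080.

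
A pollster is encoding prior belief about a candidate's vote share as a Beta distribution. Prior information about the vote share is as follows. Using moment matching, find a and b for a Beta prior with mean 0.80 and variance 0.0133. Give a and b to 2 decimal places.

Write ν = a+b; then a = μν and Var = μ(1−μ)/(ν+1).
ν = μ(1−μ)/Var − 1 = 0.1600/0.0133 − 1 = 11.0301.
a = 0.80·11.0301 = 8.82, b = 0.20·11.0301 = 2.21.

a = 8.82, b = 2.21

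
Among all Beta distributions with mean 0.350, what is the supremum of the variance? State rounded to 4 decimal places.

For fixed mean μ the Beta variance is μ(1−μ)/(α+β+1), increasing as α+β decreases.
Its least upper bound (not attained) is μ(1−μ) = 0.350·0.650 = 0.2275.

0.2275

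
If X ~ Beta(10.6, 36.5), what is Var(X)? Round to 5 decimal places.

α+β = 47.1 and αβ = 386.90, so Var = αβ/[(α+β)²(α+β+1)] = 386.90/106705.521 = 0.00363.

0.00363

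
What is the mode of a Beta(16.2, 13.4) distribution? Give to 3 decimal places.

The density x^(α−1)(1−x)^(β−1) is maximised at (α−1)/(α+β−2) = 15.2/27.6 = 0.551.

0.551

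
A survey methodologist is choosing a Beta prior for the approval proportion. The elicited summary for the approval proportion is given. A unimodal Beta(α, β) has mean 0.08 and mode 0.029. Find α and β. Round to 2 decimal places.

α = 1.48, β = 16.99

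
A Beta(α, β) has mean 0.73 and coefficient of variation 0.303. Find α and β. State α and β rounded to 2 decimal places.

Var = (CV·μ)² = (0.303×0.73)² = 0.048925.
α+β = μ(1−μ)/Var − 1 = 0.1971/0.048925 − 1 = 3.0286.
Thus α = 0.73·3.0286 = 2.21 and β = 0.27·3.0286 = 0.82.

α = 2.21, β = 0.82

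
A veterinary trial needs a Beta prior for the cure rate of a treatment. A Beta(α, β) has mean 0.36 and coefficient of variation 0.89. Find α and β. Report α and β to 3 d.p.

α = 0.448, β = 0.796

σ = CV·μ = 0.89×0.36 = 0.32040, so σ² = 0.102656.
s+1 = μ(1−μ)/σ² = 0.2304/0.102656 = 2.2444, so s = α+β = 1.2444.
α = μs = 0.448, β = (1−μ)s = 0.796.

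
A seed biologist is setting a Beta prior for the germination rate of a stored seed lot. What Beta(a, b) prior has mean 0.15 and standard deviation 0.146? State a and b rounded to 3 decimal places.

First σ² = 0.021316. Setting a = μn, b = (1−μ)n with n = a+b,
μ(1−μ)/(n+1) = 0.021316 ⇒ n+1 = 0.1275/0.021316 = 5.9814 ⇒ n = 4.9814.
Hence a = 0.15×4.9814 = 0.747, b = 0.85×4.9814 = 4.234.

a = 0.747, b = 4.234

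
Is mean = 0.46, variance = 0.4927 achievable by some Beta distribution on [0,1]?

No

A Beta with mean μ has variance μ(1−μ)/(α+β+1) < μ(1−μ).
Here μ(1−μ) = 0.46×0.54 = 0.2484, and 0.4927 ≥ 0.2484.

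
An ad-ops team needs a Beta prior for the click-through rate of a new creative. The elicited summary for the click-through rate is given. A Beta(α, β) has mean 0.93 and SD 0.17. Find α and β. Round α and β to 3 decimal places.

α = 1.165, β = 0.088

σ² = 0.17² = 0.0289.
With s = α+β, Var = μ(1−μ)/(s+1), so s+1 = (0.93×0.07)/0.0289 = 2.2526 and s = 1.2526.
α = μs = 1.165, β = (1−μ)s = 0.088.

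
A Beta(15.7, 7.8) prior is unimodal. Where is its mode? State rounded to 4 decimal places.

0.6837

With α,β > 1, mode = (α−1)/(α+β−2) = 14.7/21.5 = 0.6837.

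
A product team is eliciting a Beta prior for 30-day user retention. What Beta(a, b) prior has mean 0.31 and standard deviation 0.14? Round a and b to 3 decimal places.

a = 3.073, b = 6.840

Variance = 0.14² = 0.0196. The moment-matching identity a+b = μ(1−μ)/Var − 1 gives
a+b = 0.2139/0.0196 − 1 = 9.9133, so a = μ·9.9133 = 3.073 and b = (1−μ)·9.9133 = 6.840.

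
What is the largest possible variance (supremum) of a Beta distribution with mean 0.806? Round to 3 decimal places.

For fixed mean μ the Beta variance is μ(1−μ)/(α+β+1), increasing as α+β decreases.
Its least upper bound (not attained) is μ(1−μ) = 0.806·0.194 = 0.156.

0.156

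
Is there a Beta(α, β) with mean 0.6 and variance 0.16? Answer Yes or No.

The Beta variance bound is σ² < μ(1−μ).
Here μ(1−μ) = 0.6×0.4 = 0.24, and 0.16 < 0.24.

Yes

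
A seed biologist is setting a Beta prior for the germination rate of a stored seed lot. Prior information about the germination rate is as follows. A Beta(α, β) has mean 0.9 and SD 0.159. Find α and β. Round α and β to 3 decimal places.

Variance = 0.159² = 0.025281. The moment-matching identity α+β = μ(1−μ)/Var − 1 gives
α+β = 0.09/0.025281 − 1 = 2.5600, so α = μ·2.5600 = 2.304 and β = (1−μ)·2.5600 = 0.256.

α = 2.304, β = 0.256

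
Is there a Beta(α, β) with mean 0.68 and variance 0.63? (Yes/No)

No

A Beta with mean μ has variance μ(1−μ)/(α+β+1) < μ(1−μ).
Here μ(1−μ) = 0.68×0.32 = 0.2176, and 0.63 ≥ 0.2176.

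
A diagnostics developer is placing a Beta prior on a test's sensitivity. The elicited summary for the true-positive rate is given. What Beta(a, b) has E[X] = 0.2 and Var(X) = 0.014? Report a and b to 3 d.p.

a = 2.086, b = 8.343

Write ν = a+b; then a = μν and Var = μ(1−μ)/(ν+1).
ν = μ(1−μ)/Var − 1 = 0.16/0.014 − 1 = 10.4286.
a = 0.2·10.4286 = 2.086, b = 0.8·10.4286 = 8.343.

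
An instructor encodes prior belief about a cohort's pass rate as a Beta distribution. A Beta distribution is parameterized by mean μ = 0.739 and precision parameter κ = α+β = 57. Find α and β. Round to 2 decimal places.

Split κ in proportion μ : (1−μ): α = 0.739·57 = 42.12, β = 57 − 42.12 = 14.88.

α = 42.12, β = 14.88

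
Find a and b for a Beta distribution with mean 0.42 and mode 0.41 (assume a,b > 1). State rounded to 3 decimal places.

a = 7.560, b = 10.440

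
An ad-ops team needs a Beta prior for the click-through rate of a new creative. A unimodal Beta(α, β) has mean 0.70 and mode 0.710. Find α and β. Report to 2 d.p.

α = 29.40, β = 12.60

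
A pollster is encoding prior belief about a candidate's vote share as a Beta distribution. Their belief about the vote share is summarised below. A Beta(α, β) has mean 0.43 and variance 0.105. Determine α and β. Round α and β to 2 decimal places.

α = 0.57, β = 0.76

Let s = α+β. The Beta variance is μ(1−μ)/(s+1).
So s+1 = μ(1−μ)/σ² = (0.43×0.57)/0.105 = 0.2451/0.105 = 2.3343, giving s = 1.3343.
Then α = μs = 0.43×1.3343 = 0.57 and β = (1−μ)s = 0.57×1.3343 = 0.76.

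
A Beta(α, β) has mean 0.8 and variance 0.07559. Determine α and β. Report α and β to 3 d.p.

Write ν = α+β; then α = μν and Var = μ(1−μ)/(ν+1).
ν = μ(1−μ)/Var − 1 = 0.16/0.07559 − 1 = 1.1167.
α = 0.8·1.1167 = 0.893, β = 0.2·1.1167 = 0.223.

α = 0.893, β = 0.223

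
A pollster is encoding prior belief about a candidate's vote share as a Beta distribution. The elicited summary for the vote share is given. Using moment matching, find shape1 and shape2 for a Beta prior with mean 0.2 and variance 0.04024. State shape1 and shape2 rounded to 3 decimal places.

shape1 = 0.595, shape2 = 2.381

Write ν = shape1+shape2; then shape1 = μν and Var = μ(1−μ)/(ν+1).
ν = μ(1−μ)/Var − 1 = 0.16/0.04024 − 1 = 2.9761.
shape1 = 0.2·2.9761 = 0.595, shape2 = 0.8·2.9761 = 2.381.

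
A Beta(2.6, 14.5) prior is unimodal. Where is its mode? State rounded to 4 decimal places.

With α,β > 1, mode = (α−1)/(α+β−2) = 1.6/15.1 = 0.1060.

0.1060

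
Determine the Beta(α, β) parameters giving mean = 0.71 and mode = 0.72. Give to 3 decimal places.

Let s = α+β. Mean gives α = μs = 0.71s; mode gives (α−1)/(s−2) = 0.72.
Substituting: 0.71s − 1 = 0.72(s−2) = 0.72s − 1.44, so -0.01s = -0.44 and s = 44.0000.
Then α = 0.71×44.0000 = 31.240 and β = s−α = 12.760.

α = 31.240, β = 12.760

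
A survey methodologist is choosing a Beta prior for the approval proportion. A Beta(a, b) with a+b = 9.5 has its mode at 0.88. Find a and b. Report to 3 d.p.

a = 7.600, b = 1.900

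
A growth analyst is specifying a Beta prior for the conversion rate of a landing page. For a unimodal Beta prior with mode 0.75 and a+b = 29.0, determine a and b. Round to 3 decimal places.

a = 21.250, b = 7.750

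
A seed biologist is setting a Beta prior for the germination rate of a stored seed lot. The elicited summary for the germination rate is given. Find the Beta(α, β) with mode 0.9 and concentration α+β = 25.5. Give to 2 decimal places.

α = 22.15, β = 3.35

Since the density peak of Beta(α,β) is at (α−1)/(α+β−2),
α = 1 + 0.9(25.5−2) = 22.15 and β = 25.5 − 22.15 = 3.35.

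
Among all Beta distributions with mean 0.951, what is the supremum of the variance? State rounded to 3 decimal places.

Var = μ(1−μ)/(α+β+1), which approaches μ(1−μ) as α+β → 0.
So the supremum is μ(1−μ) = 0.951×0.049 = 0.047.

0.047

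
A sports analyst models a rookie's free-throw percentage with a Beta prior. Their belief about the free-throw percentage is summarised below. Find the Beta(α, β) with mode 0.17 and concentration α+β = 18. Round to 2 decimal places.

α = 3.72, β = 14.28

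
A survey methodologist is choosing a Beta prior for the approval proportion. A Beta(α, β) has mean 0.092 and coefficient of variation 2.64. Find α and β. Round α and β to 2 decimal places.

σ = CV·μ = 2.64×0.092 = 0.24288, so σ² = 0.058991.
s+1 = μ(1−μ)/σ² = 0.083536/0.058991 = 1.4161, so s = α+β = 0.4161.
α = μs = 0.04, β = (1−μ)s = 0.38.

α = 0.04, β = 0.38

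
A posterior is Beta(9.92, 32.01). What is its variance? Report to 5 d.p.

0.00421

μ = 9.92/41.93 = 0.236585; Var = μ(1−μ)/(α+β+1) = 0.1806124/42.93 = 0.00421.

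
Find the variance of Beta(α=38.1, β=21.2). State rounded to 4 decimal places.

0.0038

α+β = 59.3 and αβ = 807.72, so Var = αβ/[(α+β)²(α+β+1)] = 807.72/212044.347 = 0.0038.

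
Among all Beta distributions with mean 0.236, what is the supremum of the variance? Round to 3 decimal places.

0.180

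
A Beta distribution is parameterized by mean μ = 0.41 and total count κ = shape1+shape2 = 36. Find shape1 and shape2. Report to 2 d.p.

shape1 = μκ = 0.41×36 = 14.76 and shape2 = (1−μ)κ = 0.59×36 = 21.24.

shape1 = 14.76, shape2 = 21.24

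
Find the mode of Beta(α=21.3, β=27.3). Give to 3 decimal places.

With α,β > 1, mode = (α−1)/(α+β−2) = 20.3/46.6 = 0.436.

0.436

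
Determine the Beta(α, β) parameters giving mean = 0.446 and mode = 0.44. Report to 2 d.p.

α = 8.92, β = 11.08

Let s = α+β. Mean gives α = μs = 0.446s; mode gives (α−1)/(s−2) = 0.44.
Substituting: 0.446s − 1 = 0.44(s−2) = 0.44s − 0.88, so 0.006s = 0.12 and s = 20.0000.
Then α = 0.446×20.0000 = 8.92 and β = s−α = 11.08.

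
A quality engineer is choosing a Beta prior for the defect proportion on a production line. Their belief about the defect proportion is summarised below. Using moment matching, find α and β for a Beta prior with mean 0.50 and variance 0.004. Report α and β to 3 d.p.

α = 30.750, β = 30.750

Write ν = α+β; then α = μν and Var = μ(1−μ)/(ν+1).
ν = μ(1−μ)/Var − 1 = 0.2500/0.004 − 1 = 61.5000.
α = 0.50·61.5000 = 30.750, β = 0.50·61.5000 = 30.750.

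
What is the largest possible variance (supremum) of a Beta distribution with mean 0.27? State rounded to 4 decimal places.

0.1971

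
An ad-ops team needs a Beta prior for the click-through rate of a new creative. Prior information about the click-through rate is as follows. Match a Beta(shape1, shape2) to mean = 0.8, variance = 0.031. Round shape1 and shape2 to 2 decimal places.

By moment matching, shape1+shape2 = μ(1−μ)/σ² − 1 = (0.8·0.2)/0.031 − 1 = 5.1613 − 1 = 4.1613.
Since shape1/(shape1+shape2) = μ, shape1 = 0.8·4.1613 = 3.33 and shape2 = 0.2·4.1613 = 0.83.

shape1 = 3.33, shape2 = 0.83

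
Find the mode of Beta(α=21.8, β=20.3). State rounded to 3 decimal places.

The density x^(α−1)(1−x)^(β−1) is maximised at (α−1)/(α+β−2) = 20.8/40.1 = 0.519.

0.519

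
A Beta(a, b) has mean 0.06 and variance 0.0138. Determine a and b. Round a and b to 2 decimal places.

By moment matching, a+b = μ(1−μ)/σ² − 1 = (0.06·0.94)/0.0138 − 1 = 4.0870 − 1 = 3.0870.
Since a/(a+b) = μ, a = 0.06·3.0870 = 0.19 and b = 0.94·3.0870 = 2.90.

a = 0.19, b = 2.90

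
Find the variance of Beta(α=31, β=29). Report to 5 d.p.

0.00409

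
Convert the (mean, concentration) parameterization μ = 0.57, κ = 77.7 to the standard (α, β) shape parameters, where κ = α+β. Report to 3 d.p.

α = 44.289, β = 33.411

Split κ in proportion μ : (1−μ): α = 0.57·77.7 = 44.289, β = 77.7 − 44.289 = 33.411.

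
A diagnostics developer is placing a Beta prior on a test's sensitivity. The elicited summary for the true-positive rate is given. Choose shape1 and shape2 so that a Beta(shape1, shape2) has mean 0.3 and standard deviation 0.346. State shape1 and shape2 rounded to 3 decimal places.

σ² = 0.346² = 0.119716.
With s = shape1+shape2, Var = μ(1−μ)/(s+1), so s+1 = (0.3×0.7)/0.119716 = 1.7542 and s = 0.7542.
shape1 = μs = 0.226, shape2 = (1−μ)s = 0.528.

shape1 = 0.226, shape2 = 0.528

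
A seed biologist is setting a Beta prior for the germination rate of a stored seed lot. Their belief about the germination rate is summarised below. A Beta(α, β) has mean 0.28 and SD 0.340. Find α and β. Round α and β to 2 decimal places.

α = 0.21, β = 0.54

First σ² = 0.115600. Setting α = μn, β = (1−μ)n with n = α+β,
μ(1−μ)/(n+1) = 0.115600 ⇒ n+1 = 0.2016/0.115600 = 1.7439 ⇒ n = 0.7439.
Hence α = 0.28×0.7439 = 0.21, β = 0.72×0.7439 = 0.54.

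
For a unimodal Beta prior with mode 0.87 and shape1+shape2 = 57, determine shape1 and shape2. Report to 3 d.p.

shape1 = 48.850, shape2 = 8.150

Since the density peak of Beta(shape1,shape2) is at (shape1−1)/(shape1+shape2−2),
shape1 = 1 + 0.87(57−2) = 48.850 and shape2 = 57 − 48.850 = 8.150.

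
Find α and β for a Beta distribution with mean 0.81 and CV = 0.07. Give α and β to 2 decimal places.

α = 37.97, β = 8.91

σ = CV·μ = 0.07×0.81 = 0.05670, so σ² = 0.003215.
s+1 = μ(1−μ)/σ² = 0.1539/0.003215 = 47.8710, so s = α+β = 46.8710.
α = μs = 37.97, β = (1−μ)s = 8.91.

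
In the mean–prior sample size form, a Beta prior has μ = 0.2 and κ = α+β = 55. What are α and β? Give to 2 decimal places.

Split κ in proportion μ : (1−μ): α = 0.2·55 = 11.00, β = 55 − 11.00 = 44.00.

α = 11.00, β = 44.00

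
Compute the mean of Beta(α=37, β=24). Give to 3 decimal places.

E[X] = α/(α+β) = 37/61 = 0.607.

0.607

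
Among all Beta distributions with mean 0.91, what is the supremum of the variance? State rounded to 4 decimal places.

0.0819

For fixed mean μ the Beta variance is μ(1−μ)/(α+β+1), increasing as α+β decreases.
Its least upper bound (not attained) is μ(1−μ) = 0.91·0.09 = 0.0819.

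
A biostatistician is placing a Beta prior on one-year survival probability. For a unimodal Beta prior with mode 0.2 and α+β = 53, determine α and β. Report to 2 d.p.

α = 11.20, β = 41.80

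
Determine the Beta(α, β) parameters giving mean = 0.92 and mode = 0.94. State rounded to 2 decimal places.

With s = α+β: μ = α/s and mode = (α−1)/(s−2). Eliminating α = μs,
μs − 1 = m(s−2) ⇒ s(μ−m) = 1−2m ⇒ s = -0.88/-0.02 = 44.0000.
So α = μs = 40.48, β = (1−μ)s = 3.52.

α = 40.48, β = 3.52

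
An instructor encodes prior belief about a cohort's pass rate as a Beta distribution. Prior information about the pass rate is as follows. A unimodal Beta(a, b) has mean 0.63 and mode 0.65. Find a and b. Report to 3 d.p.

a = 9.450, b = 5.550

With s = a+b: μ = a/s and mode = (a−1)/(s−2). Eliminating a = μs,
μs − 1 = m(s−2) ⇒ s(μ−m) = 1−2m ⇒ s = -0.30/-0.02 = 15.0000.
So a = μs = 9.450, b = (1−μ)s = 5.550.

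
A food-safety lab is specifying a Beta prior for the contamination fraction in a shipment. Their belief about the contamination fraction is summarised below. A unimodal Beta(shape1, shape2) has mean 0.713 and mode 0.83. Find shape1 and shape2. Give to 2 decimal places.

Let s = shape1+shape2. Mean gives shape1 = μs = 0.713s; mode gives (shape1−1)/(s−2) = 0.83.
Substituting: 0.713s − 1 = 0.83(s−2) = 0.83s − 1.66, so -0.117s = -0.66 and s = 5.6410.
Then shape1 = 0.713×5.6410 = 4.02 and shape2 = s−shape1 = 1.62.

shape1 = 4.02, shape2 = 1.62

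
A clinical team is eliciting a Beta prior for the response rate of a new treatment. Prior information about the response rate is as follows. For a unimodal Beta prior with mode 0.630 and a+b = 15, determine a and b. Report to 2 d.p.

Mode = (a−1)/(κ−2) with κ = a+b, so a−1 = 0.630·13 = 8.19.
a = 9.19; b = κ − a = 5.81.

a = 9.19, b = 5.81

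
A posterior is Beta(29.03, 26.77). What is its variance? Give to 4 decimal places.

α+β = 55.80 and αβ = 777.1331, so Var = αβ/[(α+β)²(α+β+1)] = 777.1331/176854.752000 = 0.0044.

0.0044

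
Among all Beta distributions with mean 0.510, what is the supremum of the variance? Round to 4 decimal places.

Var = μ(1−μ)/(α+β+1), which approaches μ(1−μ) as α+β → 0.
So the supremum is μ(1−μ) = 0.510×0.490 = 0.2499.

0.2499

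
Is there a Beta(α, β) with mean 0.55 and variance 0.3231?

A Beta with mean μ has variance μ(1−μ)/(α+β+1) < μ(1−μ).
Here μ(1−μ) = 0.55×0.45 = 0.2475, and 0.3231 ≥ 0.2475.

No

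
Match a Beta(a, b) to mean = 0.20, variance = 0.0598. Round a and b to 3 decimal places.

a = 0.335, b = 1.340

Write ν = a+b; then a = μν and Var = μ(1−μ)/(ν+1).
ν = μ(1−μ)/Var − 1 = 0.1600/0.0598 − 1 = 1.6756.
a = 0.20·1.6756 = 0.335, b = 0.80·1.6756 = 1.340.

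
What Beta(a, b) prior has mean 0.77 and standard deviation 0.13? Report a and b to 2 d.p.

First σ² = 0.0169. Setting a = μn, b = (1−μ)n with n = a+b,
μ(1−μ)/(n+1) = 0.0169 ⇒ n+1 = 0.1771/0.0169 = 10.4793 ⇒ n = 9.4793.
Hence a = 0.77×9.4793 = 7.30, b = 0.23×9.4793 = 2.18.

a = 7.30, b = 2.18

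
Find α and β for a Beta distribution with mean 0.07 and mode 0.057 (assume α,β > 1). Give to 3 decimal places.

Let s = α+β. Mean gives α = μs = 0.07s; mode gives (α−1)/(s−2) = 0.057.
Substituting: 0.07s − 1 = 0.057(s−2) = 0.057s − 0.114, so 0.013s = 0.886 and s = 68.1538.
Then α = 0.07×68.1538 = 4.771 and β = s−α = 63.383.

α = 4.771, β = 63.383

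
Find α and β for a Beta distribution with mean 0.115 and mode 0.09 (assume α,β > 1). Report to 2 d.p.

With s = α+β: μ = α/s and mode = (α−1)/(s−2). Eliminating α = μs,
μs − 1 = m(s−2) ⇒ s(μ−m) = 1−2m ⇒ s = 0.82/0.025 = 32.8000.
So α = μs = 3.77, β = (1−μ)s = 29.03.

α = 3.77, β = 29.03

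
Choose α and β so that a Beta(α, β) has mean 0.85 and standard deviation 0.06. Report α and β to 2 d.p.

Variance = 0.06² = 0.0036. The moment-matching identity α+β = μ(1−μ)/Var − 1 gives
α+β = 0.1275/0.0036 − 1 = 34.4167, so α = μ·34.4167 = 29.25 and β = (1−μ)·34.4167 = 5.16.

α = 29.25, β = 5.16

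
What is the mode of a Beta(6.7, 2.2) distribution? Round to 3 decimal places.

0.826

The density x^(α−1)(1−x)^(β−1) is maximised at (α−1)/(α+β−2) = 5.7/6.9 = 0.826.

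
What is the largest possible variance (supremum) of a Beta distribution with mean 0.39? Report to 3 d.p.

Var = μ(1−μ)/(α+β+1), which approaches μ(1−μ) as α+β → 0.
So the supremum is μ(1−μ) = 0.39×0.61 = 0.238.

0.238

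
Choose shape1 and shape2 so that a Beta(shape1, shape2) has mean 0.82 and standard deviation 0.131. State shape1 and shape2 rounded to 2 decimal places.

Variance = 0.131² = 0.017161. The moment-matching identity shape1+shape2 = μ(1−μ)/Var − 1 gives
shape1+shape2 = 0.1476/0.017161 − 1 = 7.6009, so shape1 = μ·7.6009 = 6.23 and shape2 = (1−μ)·7.6009 = 1.37.

shape1 = 6.23, shape2 = 1.37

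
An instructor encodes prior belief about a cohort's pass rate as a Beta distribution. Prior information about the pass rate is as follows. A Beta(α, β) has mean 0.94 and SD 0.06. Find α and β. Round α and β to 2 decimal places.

Variance = 0.06² = 0.0036. The moment-matching identity α+β = μ(1−μ)/Var − 1 gives
α+β = 0.0564/0.0036 − 1 = 14.6667, so α = μ·14.6667 = 13.79 and β = (1−μ)·14.6667 = 0.88.

α = 13.79, β = 0.88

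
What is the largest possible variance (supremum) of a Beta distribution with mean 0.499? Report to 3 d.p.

0.250

Var = μ(1−μ)/(α+β+1), which approaches μ(1−μ) as α+β → 0.
So the supremum is μ(1−μ) = 0.499×0.501 = 0.250.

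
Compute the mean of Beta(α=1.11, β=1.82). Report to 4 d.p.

The Beta mean is α/(α+β) = 1.11/(1.11+1.82) = 0.3788.

0.3788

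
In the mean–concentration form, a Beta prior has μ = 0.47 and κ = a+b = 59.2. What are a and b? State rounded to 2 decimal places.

a = 27.82, b = 31.38

a = μκ = 0.47×59.2 = 27.82 and b = (1−μ)κ = 0.53×59.2 = 31.38.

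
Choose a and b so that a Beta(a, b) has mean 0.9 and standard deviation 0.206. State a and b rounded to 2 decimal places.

a = 1.01, b = 0.11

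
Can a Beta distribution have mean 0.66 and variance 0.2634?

A Beta with mean μ has variance μ(1−μ)/(α+β+1) < μ(1−μ).
Here μ(1−μ) = 0.66×0.34 = 0.2244, and 0.2634 ≥ 0.2244.

No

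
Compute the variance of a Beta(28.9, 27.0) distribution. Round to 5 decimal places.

μ = 28.9/55.9 = 0.516995; Var = μ(1−μ)/(α+β+1) = 0.2497112/56.9 = 0.00439.

0.00439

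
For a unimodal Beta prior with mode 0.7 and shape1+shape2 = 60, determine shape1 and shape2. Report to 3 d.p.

shape1 = 41.600, shape2 = 18.400

Since the density peak of Beta(shape1,shape2) is at (shape1−1)/(shape1+shape2−2),
shape1 = 1 + 0.7(60−2) = 41.600 and shape2 = 60 − 41.600 = 18.400.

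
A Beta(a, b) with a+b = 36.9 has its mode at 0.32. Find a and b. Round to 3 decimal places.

a = 12.168, b = 24.732

For a,b>1 the mode is (a−1)/(a+b−2), so a = mode·(κ−2)+1 = 0.32×34.9+1 = 12.168.
And b = (1−mode)·(κ−2)+1 = 0.68×34.9+1 = 24.732.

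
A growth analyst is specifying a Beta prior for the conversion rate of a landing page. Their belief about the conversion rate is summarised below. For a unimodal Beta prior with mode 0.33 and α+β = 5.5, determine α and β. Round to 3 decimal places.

α = 2.155, β = 3.345

Since the density peak of Beta(α,β) is at (α−1)/(α+β−2),
α = 1 + 0.33(5.5−2) = 2.155 and β = 5.5 − 2.155 = 3.345.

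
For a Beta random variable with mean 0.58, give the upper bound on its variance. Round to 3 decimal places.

For fixed mean μ the Beta variance is μ(1−μ)/(α+β+1), increasing as α+β decreases.
Its least upper bound (not attained) is μ(1−μ) = 0.58·0.42 = 0.244.

0.244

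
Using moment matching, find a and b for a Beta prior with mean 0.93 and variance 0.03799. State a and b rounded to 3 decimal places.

a = 0.664, b = 0.050

By moment matching, a+b = μ(1−μ)/σ² − 1 = (0.93·0.07)/0.03799 − 1 = 1.7136 − 1 = 0.7136.
Since a/(a+b) = μ, a = 0.93·0.7136 = 0.664 and b = 0.07·0.7136 = 0.050.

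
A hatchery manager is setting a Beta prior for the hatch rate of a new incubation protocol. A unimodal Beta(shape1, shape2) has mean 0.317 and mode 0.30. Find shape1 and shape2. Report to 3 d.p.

shape1 = 7.459, shape2 = 16.071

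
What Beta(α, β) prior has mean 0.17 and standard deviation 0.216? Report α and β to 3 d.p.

α = 0.344, β = 1.680

First σ² = 0.046656. Setting α = μn, β = (1−μ)n with n = α+β,
μ(1−μ)/(n+1) = 0.046656 ⇒ n+1 = 0.1411/0.046656 = 3.0243 ⇒ n = 2.0243.
Hence α = 0.17×2.0243 = 0.344, β = 0.83×2.0243 = 1.680.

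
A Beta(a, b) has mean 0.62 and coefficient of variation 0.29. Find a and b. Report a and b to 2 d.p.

Var = (CV·μ)² = (0.29×0.62)² = 0.032328.
a+b = μ(1−μ)/Var − 1 = 0.2356/0.032328 − 1 = 6.2878.
Thus a = 0.62·6.2878 = 3.90 and b = 0.38·6.2878 = 2.39.

a = 3.90, b = 2.39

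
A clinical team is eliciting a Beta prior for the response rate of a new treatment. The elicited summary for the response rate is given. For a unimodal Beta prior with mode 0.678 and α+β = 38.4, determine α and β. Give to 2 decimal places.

For α,β>1 the mode is (α−1)/(α+β−2), so α = mode·(κ−2)+1 = 0.678×36.4+1 = 25.68.
And β = (1−mode)·(κ−2)+1 = 0.322×36.4+1 = 12.72.

α = 25.68, β = 12.72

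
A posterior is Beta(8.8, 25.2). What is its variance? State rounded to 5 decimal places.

0.00548

μ = 8.8/34.0 = 0.258824; Var = μ(1−μ)/(α+β+1) = 0.1918339/35.0 = 0.00548.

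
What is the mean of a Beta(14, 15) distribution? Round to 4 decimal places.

0.4828

The Beta mean is α/(α+β) = 14/(14+15) = 0.4828.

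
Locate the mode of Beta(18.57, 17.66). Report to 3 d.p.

0.513

With α,β > 1, mode = (α−1)/(α+β−2) = 17.57/34.23 = 0.513.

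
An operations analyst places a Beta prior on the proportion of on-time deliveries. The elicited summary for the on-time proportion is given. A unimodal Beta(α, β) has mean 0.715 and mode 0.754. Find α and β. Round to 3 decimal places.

α = 9.313, β = 3.712

With s = α+β: μ = α/s and mode = (α−1)/(s−2). Eliminating α = μs,
μs − 1 = m(s−2) ⇒ s(μ−m) = 1−2m ⇒ s = -0.508/-0.039 = 13.0256.
So α = μs = 9.313, β = (1−μ)s = 3.712.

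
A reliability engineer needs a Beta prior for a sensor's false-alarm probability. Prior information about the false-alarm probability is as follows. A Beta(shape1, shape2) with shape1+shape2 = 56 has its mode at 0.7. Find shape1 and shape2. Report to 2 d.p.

Mode = (shape1−1)/(κ−2) with κ = shape1+shape2, so shape1−1 = 0.7·54 = 37.80.
shape1 = 38.80; shape2 = κ − shape1 = 17.20.

shape1 = 38.80, shape2 = 17.20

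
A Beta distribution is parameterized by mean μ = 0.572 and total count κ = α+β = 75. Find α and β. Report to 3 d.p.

α = 42.900, β = 32.100

α = μκ = 0.572×75 = 42.900 and β = (1−μ)κ = 0.428×75 = 32.100.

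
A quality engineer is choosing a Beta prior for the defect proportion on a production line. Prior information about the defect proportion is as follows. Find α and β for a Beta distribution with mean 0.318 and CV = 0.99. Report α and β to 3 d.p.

Var = (CV·μ)² = (0.99×0.318)² = 0.099112.
α+β = μ(1−μ)/Var − 1 = 0.216876/0.099112 − 1 = 1.1882.
Thus α = 0.318·1.1882 = 0.378 and β = 0.682·1.1882 = 0.810.

α = 0.378, β = 0.810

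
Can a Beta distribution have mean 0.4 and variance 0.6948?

The Beta variance bound is σ² < μ(1−μ).
Here μ(1−μ) = 0.4×0.6 = 0.24, and 0.6948 ≥ 0.24.

No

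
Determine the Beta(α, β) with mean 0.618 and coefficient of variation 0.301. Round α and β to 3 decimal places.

σ = CV·μ = 0.301×0.618 = 0.18602, so σ² = 0.034603.
s+1 = μ(1−μ)/σ² = 0.236076/0.034603 = 6.8225, so s = α+β = 5.8225.
α = μs = 3.598, β = (1−μ)s = 2.224.

α = 3.598, β = 2.224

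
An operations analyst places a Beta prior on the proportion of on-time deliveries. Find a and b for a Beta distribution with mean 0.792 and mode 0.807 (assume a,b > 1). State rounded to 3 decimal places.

Let s = a+b. Mean gives a = μs = 0.792s; mode gives (a−1)/(s−2) = 0.807.
Substituting: 0.792s − 1 = 0.807(s−2) = 0.807s − 1.614, so -0.015s = -0.614 and s = 40.9333.
Then a = 0.792×40.9333 = 32.419 and b = s−a = 8.514.

a = 32.419, b = 8.514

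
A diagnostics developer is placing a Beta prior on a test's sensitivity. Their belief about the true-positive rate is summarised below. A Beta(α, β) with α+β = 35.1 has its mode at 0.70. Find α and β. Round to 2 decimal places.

α = 24.17, β = 10.93

For α,β>1 the mode is (α−1)/(α+β−2), so α = mode·(κ−2)+1 = 0.70×33.1+1 = 24.17.
And β = (1−mode)·(κ−2)+1 = 0.30×33.1+1 = 10.93.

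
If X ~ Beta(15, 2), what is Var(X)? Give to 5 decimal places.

0.00577

Var = αβ/[(α+β)²(α+β+1)] = (15×2)/(17²×18) = 30/5202 = 0.00577.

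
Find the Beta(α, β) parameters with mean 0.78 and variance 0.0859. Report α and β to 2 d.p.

Let s = α+β. The Beta variance is μ(1−μ)/(s+1).
So s+1 = μ(1−μ)/σ² = (0.78×0.22)/0.0859 = 0.1716/0.0859 = 1.9977, giving s = 0.9977.
Then α = μs = 0.78×0.9977 = 0.78 and β = (1−μ)s = 0.22×0.9977 = 0.22.

α = 0.78, β = 0.22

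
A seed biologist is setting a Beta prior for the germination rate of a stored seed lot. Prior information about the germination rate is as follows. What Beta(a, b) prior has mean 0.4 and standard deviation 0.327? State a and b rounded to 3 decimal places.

σ² = 0.327² = 0.106929.
With s = a+b, Var = μ(1−μ)/(s+1), so s+1 = (0.4×0.6)/0.106929 = 2.2445 and s = 1.2445.
a = μs = 0.498, b = (1−μ)s = 0.747.

a = 0.498, b = 0.747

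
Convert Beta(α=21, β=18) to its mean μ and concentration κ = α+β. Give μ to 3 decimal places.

μ = 0.538, κ = 39

κ = α+β = 21+18 = 39; μ = α/κ = 21/39 = 0.538.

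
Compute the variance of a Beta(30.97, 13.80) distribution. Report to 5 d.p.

Var = αβ/[(α+β)²(α+β+1)] = (30.97×13.80)/(44.77²×45.77) = 427.3860/91739.232233 = 0.00466.

0.00466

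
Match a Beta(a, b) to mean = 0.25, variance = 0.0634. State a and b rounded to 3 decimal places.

a = 0.489, b = 1.468

Write ν = a+b; then a = μν and Var = μ(1−μ)/(ν+1).
ν = μ(1−μ)/Var − 1 = 0.1875/0.0634 − 1 = 1.9574.
a = 0.25·1.9574 = 0.489, b = 0.75·1.9574 = 1.468.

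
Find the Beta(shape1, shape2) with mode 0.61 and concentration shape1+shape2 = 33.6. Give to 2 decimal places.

For shape1,shape2>1 the mode is (shape1−1)/(shape1+shape2−2), so shape1 = mode·(κ−2)+1 = 0.61×31.6+1 = 20.28.
And shape2 = (1−mode)·(κ−2)+1 = 0.39×31.6+1 = 13.32.

shape1 = 20.28, shape2 = 13.32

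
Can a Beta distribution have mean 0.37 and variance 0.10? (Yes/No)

Yes

A Beta with mean μ has variance μ(1−μ)/(α+β+1) < μ(1−μ).
Here μ(1−μ) = 0.37×0.63 = 0.2331, and 0.10 < 0.2331.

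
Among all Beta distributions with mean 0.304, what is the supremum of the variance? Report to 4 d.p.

Var = μ(1−μ)/(α+β+1), which approaches μ(1−μ) as α+β → 0.
So the supremum is μ(1−μ) = 0.304×0.696 = 0.2116.

0.2116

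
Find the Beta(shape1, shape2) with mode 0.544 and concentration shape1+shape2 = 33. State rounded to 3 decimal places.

shape1 = 17.864, shape2 = 15.136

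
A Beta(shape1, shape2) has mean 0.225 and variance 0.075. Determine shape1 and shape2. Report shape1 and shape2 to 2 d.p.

By moment matching, shape1+shape2 = μ(1−μ)/σ² − 1 = (0.225·0.775)/0.075 − 1 = 2.3250 − 1 = 1.3250.
Since shape1/(shape1+shape2) = μ, shape1 = 0.225·1.3250 = 0.30 and shape2 = 0.775·1.3250 = 1.03.

shape1 = 0.30, shape2 = 1.03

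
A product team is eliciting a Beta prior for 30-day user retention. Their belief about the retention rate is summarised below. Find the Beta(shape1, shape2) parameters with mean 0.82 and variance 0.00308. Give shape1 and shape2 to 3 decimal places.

shape1 = 38.476, shape2 = 8.446

By moment matching, shape1+shape2 = μ(1−μ)/σ² − 1 = (0.82·0.18)/0.00308 − 1 = 47.9221 − 1 = 46.9221.
Since shape1/(shape1+shape2) = μ, shape1 = 0.82·46.9221 = 38.476 and shape2 = 0.18·46.9221 = 8.446.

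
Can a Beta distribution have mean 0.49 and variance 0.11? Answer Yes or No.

For any Beta, Var(X) < E[X]·(1−E[X]).
Here μ(1−μ) = 0.49×0.51 = 0.2499, and 0.11 < 0.2499.

Yes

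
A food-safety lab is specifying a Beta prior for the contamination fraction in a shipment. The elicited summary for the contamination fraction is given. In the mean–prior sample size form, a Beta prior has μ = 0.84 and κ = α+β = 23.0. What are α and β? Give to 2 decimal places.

Split κ in proportion μ : (1−μ): α = 0.84·23.0 = 19.32, β = 23.0 − 19.32 = 3.68.

α = 19.32, β = 3.68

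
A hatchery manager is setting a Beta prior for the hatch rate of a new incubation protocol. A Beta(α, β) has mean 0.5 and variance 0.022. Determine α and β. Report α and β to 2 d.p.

α = 5.18, β = 5.18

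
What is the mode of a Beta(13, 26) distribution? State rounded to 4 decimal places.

With α,β > 1, mode = (α−1)/(α+β−2) = 12/37 = 0.3243.

0.3243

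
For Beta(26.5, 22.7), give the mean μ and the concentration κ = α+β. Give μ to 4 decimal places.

κ = α+β = 26.5+22.7 = 49.2; μ = α/κ = 26.5/49.2 = 0.5386.

μ = 0.5386, κ = 49.2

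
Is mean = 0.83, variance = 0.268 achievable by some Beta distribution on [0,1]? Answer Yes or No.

No

A Beta with mean μ has variance μ(1−μ)/(α+β+1) < μ(1−μ).
Here μ(1−μ) = 0.83×0.17 = 0.1411, and 0.268 ≥ 0.1411.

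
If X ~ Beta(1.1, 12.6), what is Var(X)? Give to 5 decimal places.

Var = αβ/[(α+β)²(α+β+1)] = (1.1×12.6)/(13.7²×14.7) = 13.86/2759.043 = 0.00502.

0.00502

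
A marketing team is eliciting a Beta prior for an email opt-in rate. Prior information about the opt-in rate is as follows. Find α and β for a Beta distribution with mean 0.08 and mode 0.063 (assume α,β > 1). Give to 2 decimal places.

With s = α+β: μ = α/s and mode = (α−1)/(s−2). Eliminating α = μs,
μs − 1 = m(s−2) ⇒ s(μ−m) = 1−2m ⇒ s = 0.874/0.017 = 51.4118.
So α = μs = 4.11, β = (1−μ)s = 47.30.

α = 4.11, β = 47.30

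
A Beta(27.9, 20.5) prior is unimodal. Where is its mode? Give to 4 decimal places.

0.5797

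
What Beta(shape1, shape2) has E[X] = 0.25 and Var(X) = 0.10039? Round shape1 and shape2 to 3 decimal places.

Let s = shape1+shape2. The Beta variance is μ(1−μ)/(s+1).
So s+1 = μ(1−μ)/σ² = (0.25×0.75)/0.10039 = 0.1875/0.10039 = 1.8677, giving s = 0.8677.
Then shape1 = μs = 0.25×0.8677 = 0.217 and shape2 = (1−μ)s = 0.75×0.8677 = 0.651.

shape1 = 0.217, shape2 = 0.651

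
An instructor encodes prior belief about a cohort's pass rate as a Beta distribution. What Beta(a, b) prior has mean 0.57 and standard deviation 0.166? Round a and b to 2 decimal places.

First σ² = 0.027556. Setting a = μn, b = (1−μ)n with n = a+b,
μ(1−μ)/(n+1) = 0.027556 ⇒ n+1 = 0.2451/0.027556 = 8.8946 ⇒ n = 7.8946.
Hence a = 0.57×7.8946 = 4.50, b = 0.43×7.8946 = 3.39.

a = 4.50, b = 3.39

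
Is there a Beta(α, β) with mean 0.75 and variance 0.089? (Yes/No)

Yes

A Beta with mean μ has variance μ(1−μ)/(α+β+1) < μ(1−μ).
Here μ(1−μ) = 0.75×0.25 = 0.1875, and 0.089 < 0.1875.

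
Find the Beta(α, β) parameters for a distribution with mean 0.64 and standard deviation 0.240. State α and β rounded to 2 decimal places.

Variance = 0.240² = 0.057600. The moment-matching identity α+β = μ(1−μ)/Var − 1 gives
α+β = 0.2304/0.057600 − 1 = 3.0000, so α = μ·3.0000 = 1.92 and β = (1−μ)·3.0000 = 1.08.

α = 1.92, β = 1.08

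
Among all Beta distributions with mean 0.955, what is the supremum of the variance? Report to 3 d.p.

For fixed mean μ the Beta variance is μ(1−μ)/(α+β+1), increasing as α+β decreases.
Its least upper bound (not attained) is μ(1−μ) = 0.955·0.045 = 0.043.

0.043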